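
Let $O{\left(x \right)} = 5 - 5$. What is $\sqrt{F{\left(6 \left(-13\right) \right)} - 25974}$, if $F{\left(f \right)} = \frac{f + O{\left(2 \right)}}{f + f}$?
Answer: $\frac{i \sqrt{103894}}{2} \approx 161.16 i$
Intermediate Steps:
$O{\left(x \right)} = 0$
$F{\left(f \right)} = \frac{1}{2}$ ($F{\left(f \right)} = \frac{f + 0}{f + f} = \frac{f}{2 f} = f \frac{1}{2 f} = \frac{1}{2}$)
$\sqrt{F{\left(6 \left(-13\right) \right)} - 25974} = \sqrt{\frac{1}{2} - 25974} = \sqrt{- \frac{51947}{2}} = \frac{i \sqrt{103894}}{2}$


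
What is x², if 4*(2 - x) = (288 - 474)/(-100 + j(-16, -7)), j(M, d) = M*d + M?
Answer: 5929/64 ≈ 92.641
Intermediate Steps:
j(M, d) = M + M*d
x = -77/8 (x = 2 - (288 - 474)/(4*(-100 - 16*(1 - 7))) = 2 - (-93)/(2*(-100 - 16*(-6))) = 2 - (-93)/(2*(-100 + 96)) = 2 - (-93)/(2*(-4)) = 2 - (-93)*(-1)/(2*4) = 2 - ¼*93/2 = 2 - 93/8 = -77/8 ≈ -9.6250)
x² = (-77/8)² = 5929/64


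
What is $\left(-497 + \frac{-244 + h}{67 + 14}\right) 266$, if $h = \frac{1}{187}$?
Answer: $- \frac{671533492}{5049} \approx -1.33 \cdot 10^{5}$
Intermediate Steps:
$h = \frac{1}{187} \approx 0.0053476$
$\left(-497 + \frac{-244 + h}{67 + 14}\right) 266 = \left(-497 + \frac{-244 + \frac{1}{187}}{67 + 14}\right) 266 = \left(-497 - \frac{45627}{187 \cdot 81}\right) 266 = \left(-497 - \frac{15209}{5049}\right) 266 = \left(- \frac{2524562}{5049}\right) 266 = - \frac{671533492}{5049}$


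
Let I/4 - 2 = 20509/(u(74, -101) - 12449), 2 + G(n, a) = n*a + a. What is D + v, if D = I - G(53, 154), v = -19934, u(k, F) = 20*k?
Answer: -309846596/10969 ≈ -28247.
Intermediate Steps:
G(n, a) = -2 + a + a*n (G(n, a) = -2 + (n*a + a) = -2 + (a*n + a) = -2 + (a + a*n) = -2 + a + a*n)
I = 5716/10969 (I = 8 + 4*(20509/(20*74 - 12449)) = 8 + 4*(20509/(1480 - 12449)) = 8 + 4*(20509/(-10969)) = 8 + 4*(20509*(-1/10969)) = 8 + 4*(-20509/10969) = 8 - 82036/10969 = 5716/10969 ≈ 0.52110)
D = -91190550/10969 (D = 5716/10969 - (-2 + 154 + 154*53) = 5716/10969 - (-2 + 154 + 8162) = 5716/10969 - 1*8314 = 5716/10969 - 8314 = -91190550/10969 ≈ -8313.5)
D + v = -91190550/10969 - 19934 = -309846596/10969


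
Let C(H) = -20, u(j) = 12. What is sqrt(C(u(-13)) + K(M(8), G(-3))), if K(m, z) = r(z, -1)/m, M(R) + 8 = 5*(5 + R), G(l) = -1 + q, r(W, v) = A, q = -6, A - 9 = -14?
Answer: I*sqrt(65265)/57 ≈ 4.4819*I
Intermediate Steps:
A = -5 (A = 9 - 14 = -5)
r(W, v) = -5
G(l) = -7 (G(l) = -1 - 6 = -7)
M(R) = 17 + 5*R (M(R) = -8 + 5*(5 + R) = -8 + (25 + 5*R) = 17 + 5*R)
K(m, z) = -5/m
sqrt(C(u(-13)) + K(M(8), G(-3))) = sqrt(-20 - 5/(17 + 5*8)) = sqrt(-20 - 5/(17 + 40)) = sqrt(-20 - 5/57) = sqrt(-1145/57) = I*sqrt(65265)/57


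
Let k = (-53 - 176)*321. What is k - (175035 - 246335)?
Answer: -2209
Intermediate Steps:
k = -73509 (k = -229*321 = -73509)
k - (175035 - 246335) = -73509 - (175035 - 246335) = -73509 - 1*(-71300) = -73509 + 71300 = -2209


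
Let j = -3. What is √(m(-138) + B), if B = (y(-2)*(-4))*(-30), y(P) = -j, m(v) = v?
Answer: √222 ≈ 14.900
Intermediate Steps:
y(P) = 3 (y(P) = -1*(-3) = 3)
B = 360 (B = (3*(-4))*(-30) = -12*(-30) = 360)
√(m(-138) + B) = √(-138 + 360) = √222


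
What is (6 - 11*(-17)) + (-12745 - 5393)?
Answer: -17945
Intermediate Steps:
(6 - 11*(-17)) + (-12745 - 5393) = (6 + 187) - 18138 = 193 - 18138 = -17945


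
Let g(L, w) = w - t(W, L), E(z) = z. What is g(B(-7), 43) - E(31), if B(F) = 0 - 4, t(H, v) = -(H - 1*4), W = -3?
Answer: 5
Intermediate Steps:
t(H, v) = 4 - H (t(H, v) = -(H - 4) = -(-4 + H) = 4 - H)
B(F) = -4
g(L, w) = -7 + w (g(L, w) = w - (4 - 1*(-3)) = w - (4 + 3) = w - 1*7 = w - 7 = -7 + w)
g(B(-7), 43) - E(31) = (-7 + 43) - 1*31 = 36 - 31 = 5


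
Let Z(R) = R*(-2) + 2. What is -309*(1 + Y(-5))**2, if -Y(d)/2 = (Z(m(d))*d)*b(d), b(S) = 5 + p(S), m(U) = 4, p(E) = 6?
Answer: -134192829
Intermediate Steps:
b(S) = 11 (b(S) = 5 + 6 = 11)
Z(R) = 2 - 2*R (Z(R) = -2*R + 2 = 2 - 2*R)
Y(d) = 132*d (Y(d) = -2*(2 - 2*4)*d*11 = -2*(2 - 8)*d*11 = -2*(-6*d)*11 = -(-132)*d = 132*d)
-309*(1 + Y(-5))**2 = -309*(1 + 132*(-5))**2 = -309*(1 - 660)**2 = -309*(-659)**2 = -309*434281 = -134192829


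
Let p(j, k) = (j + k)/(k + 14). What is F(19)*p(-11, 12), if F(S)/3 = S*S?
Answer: 1083/26 ≈ 41.654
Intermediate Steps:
p(j, k) = (j + k)/(14 + k)
F(S) = 3*S² (F(S) = 3*(S*S) = 3*S²)
F(19)*p(-11, 12) = (3*19²)*((-11 + 12)/(14 + 12)) = (3*361)*(1/26) = 1083*((1/26)*1) = 1083*(1/26) = 1083/26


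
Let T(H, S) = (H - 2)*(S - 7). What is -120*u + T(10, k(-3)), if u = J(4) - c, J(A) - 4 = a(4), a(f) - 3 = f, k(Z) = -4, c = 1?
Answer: -1288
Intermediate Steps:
a(f) = 3 + f
J(A) = 11 (J(A) = 4 + (3 + 4) = 4 + 7 = 11)
T(H, S) = (-7 + S)*(-2 + H) (T(H, S) = (-2 + H)*(-7 + S) = (-7 + S)*(-2 + H))
u = 10 (u = 11 - 1*1 = 11 - 1 = 10)
-120*u + T(10, k(-3)) = -120*10 + (14 - 7*10 - 2*(-4) + 10*(-4)) = -1200 + (14 - 70 + 8 - 40) = -1200 - 88 = -1288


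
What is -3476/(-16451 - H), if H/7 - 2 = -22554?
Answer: -3476/141413 ≈ -0.024580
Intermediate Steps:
H = -157864 (H = 14 + 7*(-22554) = 14 - 157878 = -157864)
-3476/(-16451 - H) = -3476/(-16451 - 1*(-157864)) = -3476/(-16451 + 157864) = -3476/141413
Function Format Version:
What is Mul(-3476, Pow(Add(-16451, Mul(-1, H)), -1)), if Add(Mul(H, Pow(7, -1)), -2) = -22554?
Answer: Rational(-3476, 141413) ≈ -0.024580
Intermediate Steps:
H = -157864 (H = Add(14, Mul(7, -22554)) = Add(14, -157878) = -157864)
Mul(-3476, Pow(Add(-16451, Mul(-1, H)), -1)) = Mul(-3476, Pow(Add(-16451, Mul(-1, -157864)), -1)) = Mul(-3476, Pow(Add(-16451, 157864), -1)) = Mul(-3476, Pow(141413, -1)) = Mul(-3476, Rational(1, 141413)) = Rational(-3476, 141413)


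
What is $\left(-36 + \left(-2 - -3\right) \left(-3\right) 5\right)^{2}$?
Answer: $2601$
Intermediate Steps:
$\left(-36 + \left(-2 - -3\right) \left(-3\right) 5\right)^{2} = \left(-36 + \left(-2 + 3\right) \left(-3\right) 5\right)^{2} = \left(-36 + 1 \left(-3\right) 5\right)^{2} = \left(-36 - 15\right)^{2} = \left(-51\right)^{2} = 2601$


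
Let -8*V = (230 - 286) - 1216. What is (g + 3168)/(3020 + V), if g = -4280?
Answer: -1112/3179 ≈ -0.34980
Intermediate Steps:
V = 159 (V = -((230 - 286) - 1216)/8 = -(-56 - 1216)/8 = -⅛*(-1272) = 159)
(g + 3168)/(3020 + V) = (-4280 + 3168)/(3020 + 159) = -1112/3179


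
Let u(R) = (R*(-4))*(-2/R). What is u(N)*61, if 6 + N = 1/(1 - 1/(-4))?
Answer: 488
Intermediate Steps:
N = -26/5 (N = -6 + 1/(1 - 1/(-4)) = -6 + 1/(1 - 1*(-¼)) = -6 + 1/(1 + ¼) = -6 + 1/(5/4) = -6 + ⅘ = -26/5 ≈ -5.2000)
u(R) = 8 (u(R) = (-4*R)*(-2/R) = 8)
u(N)*61 = 8*61 = 488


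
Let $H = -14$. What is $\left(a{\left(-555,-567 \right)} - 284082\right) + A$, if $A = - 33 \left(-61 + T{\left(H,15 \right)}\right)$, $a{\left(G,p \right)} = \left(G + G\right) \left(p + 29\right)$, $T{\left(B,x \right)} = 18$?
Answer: $314517$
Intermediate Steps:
$a{\left(G,p \right)} = 2 G \left(29 + p\right)$
$A = 1419$ ($A = - 33 \left(-61 + 18\right) = \left(-33\right) \left(-43\right) = 1419$)
$\left(a{\left(-555,-567 \right)} - 284082\right) + A = \left(2 \left(-555\right) \left(29 - 567\right) - 284082\right) + 1419 = \left(2 \left(-555\right) \left(-538\right) - 284082\right) + 1419 = \left(597180 - 284082\right) + 1419 = 313098 + 1419 = 314517$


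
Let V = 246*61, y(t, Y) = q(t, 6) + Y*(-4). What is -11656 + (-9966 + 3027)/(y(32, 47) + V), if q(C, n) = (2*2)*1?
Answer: -172772171/14822 ≈ -11656.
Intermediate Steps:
q(C, n) = 4 (q(C, n) = 4*1 = 4)
y(t, Y) = 4 - 4*Y (y(t, Y) = 4 + Y*(-4) = 4 - 4*Y)
V = 15006
-11656 + (-9966 + 3027)/(y(32, 47) + V) = -11656 + (-9966 + 3027)/((4 - 4*47) + 15006) = -11656 - 6939/((4 - 188) + 15006) = -11656 - 6939/(-184 + 15006) = -11656 - 6939/14822 = -172772171/14822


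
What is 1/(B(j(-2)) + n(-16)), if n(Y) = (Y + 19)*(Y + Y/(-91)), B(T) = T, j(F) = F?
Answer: -91/4502 ≈ -0.020213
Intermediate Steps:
n(Y) = 90*Y*(19 + Y)/91 (n(Y) = (19 + Y)*(Y + Y*(-1/91)) = (19 + Y)*(Y - Y/91) = (19 + Y)*(90*Y/91) = 90*Y*(19 + Y)/91)
1/(B(j(-2)) + n(-16)) = 1/(-2 + (90/91)*(-16)*(19 - 16)) = 1/(-2 + (90/91)*(-16)*3) = 1/(-2 - 4320/91) = 1/(-4502/91) = -91/4502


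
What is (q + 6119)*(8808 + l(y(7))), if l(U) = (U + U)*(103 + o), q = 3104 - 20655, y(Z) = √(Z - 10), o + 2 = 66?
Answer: -100693056 - 3818288*I*√3 ≈ -1.0069e+8 - 6.6135e+6*I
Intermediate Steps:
o = 64 (o = -2 + 66 = 64)
y(Z) = √(-10 + Z)
q = -17551
l(U) = 334*U (l(U) = (U + U)*(103 + 64) = (2*U)*167 = 334*U)
(q + 6119)*(8808 + l(y(7))) = (-17551 + 6119)*(8808 + 334*√(-10 + 7)) = -11432*(8808 + 334*√(-3)) = -11432*(8808 + 334*(I*√3)) = -11432*(8808 + 334*I*√3) = -100693056 - 3818288*I*√3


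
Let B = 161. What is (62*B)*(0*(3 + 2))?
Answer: 0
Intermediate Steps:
(62*B)*(0*(3 + 2)) = (62*161)*(0*(3 + 2)) = 9982*(0*5) = 9982*0 = 0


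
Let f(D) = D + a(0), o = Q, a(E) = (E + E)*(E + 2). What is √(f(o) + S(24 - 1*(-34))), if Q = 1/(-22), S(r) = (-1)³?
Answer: I*√506/22 ≈ 1.0225*I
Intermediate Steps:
a(E) = 2*E*(2 + E) (a(E) = (2*E)*(2 + E) = 2*E*(2 + E))
S(r) = -1
Q = -1/22 ≈ -0.045455
o = -1/22 ≈ -0.045455
f(D) = D (f(D) = D + 2*0*(2 + 0) = D + 2*0*2 = D + 0 = D)
√(f(o) + S(24 - 1*(-34))) = √(-1/22 - 1) = √(-23/22) = I*√506/22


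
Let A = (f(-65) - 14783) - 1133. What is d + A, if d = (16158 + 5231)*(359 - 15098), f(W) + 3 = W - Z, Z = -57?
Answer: -315268398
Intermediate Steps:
f(W) = 54 + W (f(W) = -3 + (W - 1*(-57)) = -3 + (W + 57) = -3 + (57 + W) = 54 + W)
A = -15927 (A = ((54 - 65) - 14783) - 1133 = (-11 - 14783) - 1133 = -14794 - 1133 = -15927)
d = -315252471 (d = 21389*(-14739) = -315252471)
d + A = -315252471 - 15927 = -315268398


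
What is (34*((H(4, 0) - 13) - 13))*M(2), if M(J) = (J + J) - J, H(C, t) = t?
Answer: -1768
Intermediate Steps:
M(J) = J (M(J) = 2*J - J = J)
(34*((H(4, 0) - 13) - 13))*M(2) = (34*((0 - 13) - 13))*2 = (34*(-13 - 13))*2 = (34*(-26))*2 = -884*2 = -1768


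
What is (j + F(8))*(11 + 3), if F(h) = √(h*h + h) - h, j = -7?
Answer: -210 + 84*√2 ≈ -91.206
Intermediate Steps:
F(h) = √(h + h²) - h (F(h) = √(h² + h) - h = √(h + h²) - h)
(j + F(8))*(11 + 3) = (-7 + (√(8*(1 + 8)) - 1*8))*(11 + 3) = (-7 + (√(8*9) - 8))*14 = (-7 + (√72 - 8))*14 = (-7 + (6*√2 - 8))*14 = (-7 + (-8 + 6*√2))*14 = (-15 + 6*√2)*14 = -210 + 84*√2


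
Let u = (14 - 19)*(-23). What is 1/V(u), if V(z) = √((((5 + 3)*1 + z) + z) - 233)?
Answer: √5/5 ≈ 0.44721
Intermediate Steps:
u = 115 (u = -5*(-23) = 115)
V(z) = √(-225 + 2*z) (V(z) = √(((8*1 + z) + z) - 233) = √(((8 + z) + z) - 233) = √((8 + 2*z) - 233) = √(-225 + 2*z))
1/V(u) = 1/(√(-225 + 2*115)) = 1/(√(-225 + 230)) = 1/(√5) = √5/5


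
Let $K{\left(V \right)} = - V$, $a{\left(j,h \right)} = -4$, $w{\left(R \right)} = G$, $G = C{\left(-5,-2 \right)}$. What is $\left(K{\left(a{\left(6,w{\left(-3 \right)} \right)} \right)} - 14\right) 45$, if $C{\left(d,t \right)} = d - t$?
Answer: $-450$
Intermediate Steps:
$G = -3$ ($G = -5 - -2 = -5 + 2 = -3$)
$w{\left(R \right)} = -3$
$\left(K{\left(a{\left(6,w{\left(-3 \right)} \right)} \right)} - 14\right) 45 = \left(\left(-1\right) \left(-4\right) - 14\right) 45 = \left(4 - 14\right) 45 = \left(-10\right) 45 = -450$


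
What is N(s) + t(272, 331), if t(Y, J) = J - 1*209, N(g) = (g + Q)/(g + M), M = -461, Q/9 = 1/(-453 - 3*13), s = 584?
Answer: 2556757/20172 ≈ 126.75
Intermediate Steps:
Q = -3/164 (Q = 9/(-453 - 3*13) = 9/(-453 - 39) = 9/(-492) = 9*(-1/492) = -3/164 ≈ -0.018293)
N(g) = (-3/164 + g)/(-461 + g) (N(g) = (g - 3/164)/(g - 461) = (-3/164 + g)/(-461 + g))
t(Y, J) = -209 + J (t(Y, J) = J - 209 = -209 + J)
N(s) + t(272, 331) = (-3/164 + 584)/(-461 + 584) + (-209 + 331) = (95773/164)/123 + 122 = (1/123)*(95773/164) + 122 = 95773/20172 + 122 = 2556757/20172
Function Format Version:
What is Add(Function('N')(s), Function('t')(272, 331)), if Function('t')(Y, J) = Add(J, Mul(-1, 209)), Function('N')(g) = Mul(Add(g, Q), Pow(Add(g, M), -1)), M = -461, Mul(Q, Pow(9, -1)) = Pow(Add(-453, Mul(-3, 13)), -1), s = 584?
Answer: Rational(2556757, 20172) ≈ 126.75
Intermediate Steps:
Q = Rational(-3, 164) (Q = Mul(9, Pow(Add(-453, Mul(-3, 13)), -1)) = Mul(9, Pow(Add(-453, -39), -1)) = Mul(9, Pow(-492, -1)) = Mul(9, Rational(-1, 492)) = Rational(-3, 164) ≈ -0.018293)
Function('N')(g) = Mul(Pow(Add(-461, g), -1), Add(Rational(-3, 164), g)) (Function('N')(g) = Mul(Add(g, Rational(-3, 164)), Pow(Add(g, -461), -1)) = Mul(Add(Rational(-3, 164), g), Pow(Add(-461, g), -1)) = Mul(Pow(Add(-461, g), -1), Add(Rational(-3, 164), g)))
Function('t')(Y, J) = Add(-209, J) (Function('t')(Y, J) = Add(J, -209) = Add(-209, J))
Add(Function('N')(s), Function('t')(272, 331)) = Add(Mul(Pow(Add(-461, 584), -1), Add(Rational(-3, 164), 584)), Add(-209, 331)) = Add(Mul(Pow(123, -1), Rational(95773, 164)), 122) = Add(Mul(Rational(1, 123), Rational(95773, 164)), 122) = Add(Rational(95773, 20172), 122) = Rational(2556757, 20172)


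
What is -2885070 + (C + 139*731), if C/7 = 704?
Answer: -2778533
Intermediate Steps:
C = 4928 (C = 7*704 = 4928)
-2885070 + (C + 139*731) = -2885070 + (4928 + 139*731) = -2885070 + (4928 + 101609) = -2885070 + 106537 = -2778533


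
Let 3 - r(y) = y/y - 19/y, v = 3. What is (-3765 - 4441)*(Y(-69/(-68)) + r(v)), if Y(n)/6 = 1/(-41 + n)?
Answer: -547758706/8157 ≈ -67152.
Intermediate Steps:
r(y) = 2 + 19/y (r(y) = 3 - (y/y - 19/y) = 3 - (1 - 19/y) = 3 + (-1 + 19/y) = 2 + 19/y)
Y(n) = 6/(-41 + n)
(-3765 - 4441)*(Y(-69/(-68)) + r(v)) = (-3765 - 4441)*(6/(-41 - 69/(-68)) + (2 + 19/3)) = -8206*(6/(-41 - 69*(-1/68)) + (2 + 19*(⅓))) = -8206*(6/(-41 + 69/68) + (2 + 19/3)) = -8206*(6/(-2719/68) + 25/3) = -8206*(6*(-68/2719) + 25/3) = -8206*(-408/2719 + 25/3) = -8206*66751/8157 = -547758706/8157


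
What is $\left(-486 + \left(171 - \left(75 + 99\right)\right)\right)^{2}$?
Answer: $239121$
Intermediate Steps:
$\left(-486 + \left(171 - \left(75 + 99\right)\right)\right)^{2} = \left(-486 + \left(171 - 174\right)\right)^{2} = \left(-486 - 3\right)^{2} = \left(-489\right)^{2} = 239121$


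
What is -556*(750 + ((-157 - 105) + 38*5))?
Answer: -376968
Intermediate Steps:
-556*(750 + ((-157 - 105) + 38*5)) = -556*(750 + (-262 + 190)) = -556*(750 - 72) = -556*678 = -376968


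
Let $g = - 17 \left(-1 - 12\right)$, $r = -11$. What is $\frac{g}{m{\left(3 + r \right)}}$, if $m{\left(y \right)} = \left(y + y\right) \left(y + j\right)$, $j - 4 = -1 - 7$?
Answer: $\frac{221}{192} \approx 1.151$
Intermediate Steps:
$j = -4$ ($j = 4 - 8 = -4$)
$m{\left(y \right)} = 2 y \left(-4 + y\right)$ ($m{\left(y \right)} = \left(y + y\right) \left(y - 4\right) = 2 y \left(-4 + y\right)$)
$g = 221$ ($g = \left(-17\right) \left(-13\right) = 221$)
$\frac{g}{m{\left(3 + r \right)}} = \frac{221}{2 \left(3 - 11\right) \left(-4 + \left(3 - 11\right)\right)} = \frac{221}{2 \left(-8\right) \left(-4 - 8\right)} = \frac{221}{2 \left(-8\right) \left(-12\right)} = \frac{221}{192}$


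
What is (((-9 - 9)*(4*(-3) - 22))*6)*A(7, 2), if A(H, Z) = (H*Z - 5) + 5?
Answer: 51408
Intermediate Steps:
A(H, Z) = H*Z (A(H, Z) = (-5 + H*Z) + 5 = H*Z)
(((-9 - 9)*(4*(-3) - 22))*6)*A(7, 2) = (((-9 - 9)*(4*(-3) - 22))*6)*(7*2) = (-18*(-12 - 22)*6)*14 = (-18*(-34)*6)*14 = (612*6)*14 = 3672*14 = 51408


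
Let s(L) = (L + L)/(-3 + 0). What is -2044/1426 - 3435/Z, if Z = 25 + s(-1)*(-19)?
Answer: -7385279/26381 ≈ -279.95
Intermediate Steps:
s(L) = -2*L/3 (s(L) = (2*L)/(-3) = (2*L)*(-1/3) = -2*L/3)
Z = 37/3 (Z = 25 - 2/3*(-1)*(-19) = 25 + (2/3)*(-19) = 25 - 38/3 = 37/3 ≈ 12.333)
-2044/1426 - 3435/Z = -2044/1426 - 3435/37/3 = -2044*1/1426 - 3435*3/37 = -1022/713 - 10305/37 = -7385279/26381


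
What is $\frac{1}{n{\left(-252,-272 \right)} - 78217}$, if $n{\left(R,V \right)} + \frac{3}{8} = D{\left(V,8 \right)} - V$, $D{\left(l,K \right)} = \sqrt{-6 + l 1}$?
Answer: $- \frac{4988504}{388830832761} - \frac{64 i \sqrt{278}}{388830832761} \approx -1.2829 \cdot 10^{-5} - 2.7444 \cdot 10^{-9} i$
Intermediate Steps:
$D{\left(l,K \right)} = \sqrt{-6 + l}$
$n{\left(R,V \right)} = - \frac{3}{8} + \sqrt{-6 + V} - V$ ($n{\left(R,V \right)} = - \frac{3}{8} - \left(V - \sqrt{-6 + V}\right) = - \frac{3}{8} + \sqrt{-6 + V} - V$)
$\frac{1}{n{\left(-252,-272 \right)} - 78217} = \frac{1}{\left(- \frac{3}{8} + \sqrt{-6 - 272} - -272\right) - 78217} = \frac{1}{\left(- \frac{3}{8} + \sqrt{-278} + 272\right) - 78217} = \frac{1}{\left(- \frac{3}{8} + i \sqrt{278} + 272\right) - 78217} = \frac{1}{\left(\frac{2173}{8} + i \sqrt{278}\right) - 78217} = \frac{1}{- \frac{623563}{8} + i \sqrt{278}}$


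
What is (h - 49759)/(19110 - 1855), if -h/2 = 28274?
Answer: -106307/17255 ≈ -6.1609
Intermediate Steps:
h = -56548 (h = -2*28274 = -56548)
(h - 49759)/(19110 - 1855) = (-56548 - 49759)/(19110 - 1855) = -106307/17255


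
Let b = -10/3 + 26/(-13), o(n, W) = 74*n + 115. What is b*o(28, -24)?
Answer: -11664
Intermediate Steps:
o(n, W) = 115 + 74*n
b = -16/3 (b = -10*⅓ + 26*(-1/13) = -10/3 - 2 = -16/3 ≈ -5.3333)
b*o(28, -24) = -16*(115 + 74*28)/3 = -16*(115 + 2072)/3 = -16/3*2187 = -11664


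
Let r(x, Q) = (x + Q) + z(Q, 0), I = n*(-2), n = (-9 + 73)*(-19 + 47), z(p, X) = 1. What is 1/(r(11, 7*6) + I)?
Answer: -1/3530 ≈ -0.00028329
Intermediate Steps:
n = 1792 (n = 64*28 = 1792)
I = -3584 (I = 1792*(-2) = -3584)
r(x, Q) = 1 + Q + x (r(x, Q) = (x + Q) + 1 = (Q + x) + 1 = 1 + Q + x)
1/(r(11, 7*6) + I) = 1/((1 + 7*6 + 11) - 3584) = 1/((1 + 42 + 11) - 3584) = 1/(54 - 3584) = 1/(-3530) = -1/3530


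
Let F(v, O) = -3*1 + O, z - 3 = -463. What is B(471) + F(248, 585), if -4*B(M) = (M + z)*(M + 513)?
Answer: -2124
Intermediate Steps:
z = -460 (z = 3 - 463 = -460)
F(v, O) = -3 + O
B(M) = -(-460 + M)*(513 + M)/4 (B(M) = -(M - 460)*(M + 513)/4 = -(-460 + M)*(513 + M)/4)
B(471) + F(248, 585) = (58995 - 53/4*471 - ¼*471²) + (-3 + 585) = (58995 - 24963/4 - ¼*221841) + 582 = (58995 - 24963/4 - 221841/4) + 582 = -2706 + 582 = -2124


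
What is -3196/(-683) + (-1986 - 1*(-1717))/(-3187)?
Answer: 10369379/2176721 ≈ 4.7638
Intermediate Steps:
-3196/(-683) + (-1986 - 1*(-1717))/(-3187) = -3196*(-1/683) + (-1986 + 1717)*(-1/3187) = 3196/683 - 269*(-1/3187) = 3196/683 + 269/3187 = 10369379/2176721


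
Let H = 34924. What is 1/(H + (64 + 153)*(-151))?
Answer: 1/2157 ≈ 0.00046361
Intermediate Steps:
1/(H + (64 + 153)*(-151)) = 1/(34924 + (64 + 153)*(-151)) = 1/(34924 + 217*(-151)) = 1/(34924 - 32767) = 1/2157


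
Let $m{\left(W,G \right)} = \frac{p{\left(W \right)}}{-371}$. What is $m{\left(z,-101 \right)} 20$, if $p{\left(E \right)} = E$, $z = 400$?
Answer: $- \frac{8000}{371} \approx -21.563$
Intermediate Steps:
$m{\left(W,G \right)} = - \frac{W}{371}$ ($m{\left(W,G \right)} = \frac{W}{-371} = W \left(- \frac{1}{371}\right) = - \frac{W}{371}$)
$m{\left(z,-101 \right)} 20 = \left(- \frac{1}{371}\right) 400 \cdot 20 = \left(- \frac{400}{371}\right) 20 = - \frac{8000}{371}$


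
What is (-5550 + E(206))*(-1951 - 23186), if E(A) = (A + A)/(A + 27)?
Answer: 32495555106/233 ≈ 1.3947e+8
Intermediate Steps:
E(A) = 2*A/(27 + A) (E(A) = (2*A)/(27 + A) = 2*A/(27 + A))
(-5550 + E(206))*(-1951 - 23186) = (-5550 + 2*206/(27 + 206))*(-1951 - 23186) = (-5550 + 2*206/233)*(-25137) = (-5550 + 2*206*(1/233))*(-25137) = (-5550 + 412/233)*(-25137) = -1292738/233*(-25137) = 32495555106/233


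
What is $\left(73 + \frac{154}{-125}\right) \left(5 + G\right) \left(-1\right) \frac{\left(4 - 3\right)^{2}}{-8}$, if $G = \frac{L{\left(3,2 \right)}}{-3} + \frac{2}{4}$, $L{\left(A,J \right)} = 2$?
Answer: $\frac{260159}{6000} \approx 43.36$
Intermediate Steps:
$G = - \frac{1}{6}$ ($G = \frac{2}{-3} + \frac{2}{4} = 2 \left(- \frac{1}{3}\right) + 2 \cdot \frac{1}{4} = - \frac{2}{3} + \frac{1}{2} = - \frac{1}{6} \approx -0.16667$)
$\left(73 + \frac{154}{-125}\right) \left(5 + G\right) \left(-1\right) \frac{\left(4 - 3\right)^{2}}{-8} = \left(73 + \frac{154}{-125}\right) \left(5 - \frac{1}{6}\right) \left(-1\right) \frac{\left(4 - 3\right)^{2}}{-8} = \left(73 + 154 \left(- \frac{1}{125}\right)\right) \frac{29}{6} \left(-1\right) 1^{2} \left(- \frac{1}{8}\right) = \left(73 - \frac{154}{125}\right) \left(- \frac{29 \cdot 1 \left(- \frac{1}{8}\right)}{6}\right) = \frac{8971 \left(\left(- \frac{29}{6}\right) \left(- \frac{1}{8}\right)\right)}{125} = \frac{8971}{125} \cdot \frac{29}{48} = \frac{260159}{6000}$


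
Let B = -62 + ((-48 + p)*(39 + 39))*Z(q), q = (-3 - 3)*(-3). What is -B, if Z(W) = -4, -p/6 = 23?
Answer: -57970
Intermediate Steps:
q = 18 (q = -6*(-3) = 18)
p = -138 (p = -6*23 = -138)
B = 57970 (B = -62 + ((-48 - 138)*(39 + 39))*(-4) = -62 - 186*78*(-4) = -62 - 14508*(-4) = -62 + 58032 = 57970)
-B = -1*57970 = -57970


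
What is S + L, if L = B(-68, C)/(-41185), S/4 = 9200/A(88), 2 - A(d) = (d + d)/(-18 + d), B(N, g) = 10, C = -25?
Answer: -5304628018/74133 ≈ -71556.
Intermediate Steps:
A(d) = 2 - 2*d/(-18 + d) (A(d) = 2 - (d + d)/(-18 + d) = 2 - 2*d/(-18 + d))
S = -644000/9 (S = 4*(9200/((-36/(-18 + 88)))) = 4*(9200/((-36/70))) = 4*(9200/((-36*1/70))) = 4*(9200/(-18/35)) = 4*(9200*(-35/18)) = 4*(-161000/9) = -644000/9 ≈ -71556.)
L = -2/8237 (L = 10/(-41185) = 10*(-1/41185) = -2/8237 ≈ -0.00024281)
S + L = -644000/9 - 2/8237 = -5304628018/74133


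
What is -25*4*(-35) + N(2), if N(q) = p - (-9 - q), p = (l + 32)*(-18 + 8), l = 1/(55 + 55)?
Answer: 35100/11 ≈ 3190.9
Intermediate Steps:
l = 1/110 ≈ 0.0090909
p = -3521/11 (p = (1/110 + 32)*(-18 + 8) = (3521/110)*(-10) = -3521/11 ≈ -320.09)
N(q) = -3422/11 + q (N(q) = -3521/11 - (-9 - q) = -3521/11 + (9 + q) = -3422/11 + q)
-25*4*(-35) + N(2) = -25*4*(-35) + (-3422/11 + 2) = -100*(-35) - 3400/11 = 3500 - 3400/11 = 35100/11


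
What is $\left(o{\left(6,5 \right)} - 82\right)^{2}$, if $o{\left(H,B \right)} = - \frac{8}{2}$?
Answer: $7396$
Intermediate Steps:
$o{\left(H,B \right)} = -4$ ($o{\left(H,B \right)} = - \frac{8}{2} = \left(-1\right) 4 = -4$)
$\left(o{\left(6,5 \right)} - 82\right)^{2} = \left(-4 - 82\right)^{2} = \left(-86\right)^{2} = 7396$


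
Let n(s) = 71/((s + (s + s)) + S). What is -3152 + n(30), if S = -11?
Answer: -248937/79 ≈ -3151.1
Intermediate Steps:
n(s) = 71/(-11 + 3*s) (n(s) = 71/((s + (s + s)) - 11) = 71/((s + 2*s) - 11) = 71/(3*s - 11) = 71/(-11 + 3*s))
-3152 + n(30) = -3152 + 71/(-11 + 3*30) = -3152 + 71/(-11 + 90) = -3152 + 71/79 = -248937/79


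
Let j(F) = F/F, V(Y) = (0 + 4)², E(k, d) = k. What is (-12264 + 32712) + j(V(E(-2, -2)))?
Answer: 20449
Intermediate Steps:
V(Y) = 16 (V(Y) = 4² = 16)
j(F) = 1
(-12264 + 32712) + j(V(E(-2, -2))) = (-12264 + 32712) + 1 = 20448 + 1 = 20449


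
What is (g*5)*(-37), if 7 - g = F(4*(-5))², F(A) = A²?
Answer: 29598705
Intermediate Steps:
g = -159993 (g = 7 - ((4*(-5))²)² = 7 - ((-20)²)² = 7 - 1*400² = 7 - 1*160000 = 7 - 160000 = -159993)
(g*5)*(-37) = -159993*5*(-37) = -799965*(-37) = 29598705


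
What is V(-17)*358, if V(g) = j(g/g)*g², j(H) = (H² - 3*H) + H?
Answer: -103462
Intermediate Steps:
j(H) = H² - 2*H
V(g) = -g² (V(g) = ((g/g)*(-2 + g/g))*g² = (1*(-2 + 1))*g² = (1*(-1))*g² = -g²)
V(-17)*358 = -1*(-17)²*358 = -1*289*358 = -289*358 = -103462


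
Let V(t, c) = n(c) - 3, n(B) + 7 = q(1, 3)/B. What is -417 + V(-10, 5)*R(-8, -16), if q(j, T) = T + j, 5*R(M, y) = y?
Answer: -9689/25 ≈ -387.56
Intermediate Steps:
R(M, y) = y/5
n(B) = -7 + 4/B (n(B) = -7 + (3 + 1)/B = -7 + 4/B)
V(t, c) = -10 + 4/c (V(t, c) = (-7 + 4/c) - 3 = -10 + 4/c)
-417 + V(-10, 5)*R(-8, -16) = -417 + (-10 + 4/5)*((⅕)*(-16)) = -417 + (-10 + 4*(⅕))*(-16/5) = -417 + (-10 + ⅘)*(-16/5) = -417 - 46/5*(-16/5) = -417 + 736/25 = -9689/25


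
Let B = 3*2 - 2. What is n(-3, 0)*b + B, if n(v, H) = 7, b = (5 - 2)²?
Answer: 67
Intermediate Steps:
b = 9 (b = 3² = 9)
B = 4 (B = 6 - 2 = 4)
n(-3, 0)*b + B = 7*9 + 4 = 63 + 4 = 67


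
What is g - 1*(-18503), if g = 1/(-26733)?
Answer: 494640698/26733 ≈ 18503.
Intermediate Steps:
g = -1/26733 ≈ -3.7407e-5
g - 1*(-18503) = -1/26733 - 1*(-18503) = -1/26733 + 18503 = 494640698/26733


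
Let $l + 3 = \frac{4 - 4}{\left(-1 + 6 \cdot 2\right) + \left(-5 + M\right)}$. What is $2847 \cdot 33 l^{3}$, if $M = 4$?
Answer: $-2536677$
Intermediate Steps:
$l = -3$ ($l = -3 + \frac{4 - 4}{\left(-1 + 6 \cdot 2\right) + \left(-5 + 4\right)} = -3 + \frac{0}{\left(-1 + 12\right) - 1} = -3 + \frac{0}{11 - 1} = -3 + \frac{0}{10} = -3 + 0 \cdot \frac{1}{10} = -3 + 0 = -3$)
$2847 \cdot 33 l^{3} = 2847 \cdot 33 \left(-3\right)^{3} = 2847 \cdot 33 \left(-27\right) = 2847 \left(-891\right) = -2536677$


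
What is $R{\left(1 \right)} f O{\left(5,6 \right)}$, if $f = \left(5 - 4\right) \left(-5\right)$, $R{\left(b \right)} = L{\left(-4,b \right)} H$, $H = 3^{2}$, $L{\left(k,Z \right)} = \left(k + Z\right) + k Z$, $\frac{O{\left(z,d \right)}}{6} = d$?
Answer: $11340$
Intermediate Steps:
$O{\left(z,d \right)} = 6 d$
$L{\left(k,Z \right)} = Z + k + Z k$ ($L{\left(k,Z \right)} = \left(Z + k\right) + Z k = Z + k + Z k$)
$H = 9$
$R{\left(b \right)} = -36 - 27 b$ ($R{\left(b \right)} = \left(b - 4 + b \left(-4\right)\right) 9 = \left(b - 4 - 4 b\right) 9 = \left(-4 - 3 b\right) 9 = -36 - 27 b$)
$f = -5$ ($f = 1 \left(-5\right) = -5$)
$R{\left(1 \right)} f O{\left(5,6 \right)} = \left(-36 - 27\right) \left(-5\right) 6 \cdot 6 = \left(-36 - 27\right) \left(-5\right) 36 = \left(-63\right) \left(-5\right) 36 = 315 \cdot 36 = 11340$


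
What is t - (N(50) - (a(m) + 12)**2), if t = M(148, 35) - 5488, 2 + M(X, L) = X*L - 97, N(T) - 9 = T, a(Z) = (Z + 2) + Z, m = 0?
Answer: -270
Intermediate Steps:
a(Z) = 2 + 2*Z (a(Z) = (2 + Z) + Z = 2 + 2*Z)
N(T) = 9 + T
M(X, L) = -99 + L*X (M(X, L) = -2 + (X*L - 97) = -2 + (L*X - 97) = -2 + (-97 + L*X) = -99 + L*X)
t = -407 (t = (-99 + 35*148) - 5488 = (-99 + 5180) - 5488 = 5081 - 5488 = -407)
t - (N(50) - (a(m) + 12)**2) = -407 - ((9 + 50) - ((2 + 2*0) + 12)**2) = -407 - (59 - ((2 + 0) + 12)**2) = -407 - (59 - (2 + 12)**2) = -407 - (59 - 1*14**2) = -407 - (59 - 1*196) = -407 - (59 - 196) = -407 - 1*(-137) = -407 + 137 = -270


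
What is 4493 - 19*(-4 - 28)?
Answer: 5101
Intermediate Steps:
4493 - 19*(-4 - 28) = 4493 - 19*(-32) = 4493 + 608 = 5101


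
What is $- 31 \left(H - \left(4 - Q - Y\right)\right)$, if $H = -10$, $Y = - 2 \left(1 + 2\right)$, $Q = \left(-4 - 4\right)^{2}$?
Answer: $-1364$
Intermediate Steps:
$Q = 64$ ($Q = \left(-8\right)^{2} = 64$)
$Y = -6$ ($Y = \left(-2\right) 3 = -6$)
$- 31 \left(H - \left(4 - Q - Y\right)\right) = - 31 \left(-10 + \left(\left(64 - 6\right) - 4\right)\right) = - 31 \left(-10 + \left(58 - 4\right)\right) = - 31 \left(-10 + 54\right) = \left(-31\right) 44 = -1364$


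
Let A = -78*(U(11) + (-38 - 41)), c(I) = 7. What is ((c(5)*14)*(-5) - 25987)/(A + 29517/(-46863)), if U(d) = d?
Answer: -413597217/82843945 ≈ -4.9925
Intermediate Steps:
A = 5304 (A = -78*(11 + (-38 - 41)) = -78*(11 - 79) = -78*(-68) = 5304)
((c(5)*14)*(-5) - 25987)/(A + 29517/(-46863)) = ((7*14)*(-5) - 25987)/(5304 + 29517/(-46863)) = (98*(-5) - 25987)/(5304 + 29517*(-1/46863)) = (-490 - 25987)/(5304 - 9839/15621) = -26477/82843945/15621 = -26477*15621/82843945 = -413597217/82843945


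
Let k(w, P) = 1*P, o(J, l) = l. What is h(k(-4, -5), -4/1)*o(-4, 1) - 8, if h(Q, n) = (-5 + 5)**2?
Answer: -8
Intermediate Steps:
k(w, P) = P
h(Q, n) = 0 (h(Q, n) = 0**2 = 0)
h(k(-4, -5), -4/1)*o(-4, 1) - 8 = 0*1 - 8 = 0 - 8 = -8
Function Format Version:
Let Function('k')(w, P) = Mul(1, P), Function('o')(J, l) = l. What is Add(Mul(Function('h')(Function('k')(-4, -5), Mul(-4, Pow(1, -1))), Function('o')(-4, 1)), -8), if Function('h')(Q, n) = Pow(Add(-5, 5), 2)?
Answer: -8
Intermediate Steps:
Function('k')(w, P) = P
Function('h')(Q, n) = 0 (Function('h')(Q, n) = Pow(0, 2) = 0)
Add(Mul(Function('h')(Function('k')(-4, -5), Mul(-4, Pow(1, -1))), Function('o')(-4, 1)), -8) = Add(Mul(0, 1), -8) = Add(0, -8) = -8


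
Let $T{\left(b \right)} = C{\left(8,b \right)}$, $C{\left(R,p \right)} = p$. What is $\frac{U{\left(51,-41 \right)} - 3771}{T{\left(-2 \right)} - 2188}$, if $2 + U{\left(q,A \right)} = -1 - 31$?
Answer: $\frac{761}{438} \approx 1.7374$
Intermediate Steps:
$U{\left(q,A \right)} = -34$ ($U{\left(q,A \right)} = -2 - 32 = -34$)
$T{\left(b \right)} = b$
$\frac{U{\left(51,-41 \right)} - 3771}{T{\left(-2 \right)} - 2188} = \frac{-34 - 3771}{-2 - 2188} = - \frac{3805}{-2190} = \left(-3805\right) \left(- \frac{1}{2190}\right) = \frac{761}{438}$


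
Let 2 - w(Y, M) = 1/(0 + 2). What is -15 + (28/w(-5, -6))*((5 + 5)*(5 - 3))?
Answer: 1075/3 ≈ 358.33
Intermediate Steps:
w(Y, M) = 3/2 (w(Y, M) = 2 - 1/(0 + 2) = 2 - 1/2 = 3/2)
-15 + (28/w(-5, -6))*((5 + 5)*(5 - 3)) = -15 + (28/(3/2))*((5 + 5)*(5 - 3)) = -15 + (28*(2/3))*(10*2) = -15 + (56/3)*20 = -15 + 1120/3 = 1075/3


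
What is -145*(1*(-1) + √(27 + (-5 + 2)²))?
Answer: -725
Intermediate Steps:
-145*(1*(-1) + √(27 + (-5 + 2)²)) = -145*(-1 + √(27 + (-3)²)) = -145*(-1 + √(27 + 9)) = -145*(-1 + √36) = -145*(-1 + 6) = -145*5 = -725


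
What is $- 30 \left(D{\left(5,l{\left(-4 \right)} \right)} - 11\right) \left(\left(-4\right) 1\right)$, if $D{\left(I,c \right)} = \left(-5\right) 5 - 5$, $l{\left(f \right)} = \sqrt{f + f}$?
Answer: $-4920$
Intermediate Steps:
$l{\left(f \right)} = \sqrt{2} \sqrt{f}$ ($l{\left(f \right)} = \sqrt{2 f} = \sqrt{2} \sqrt{f}$)
$D{\left(I,c \right)} = -30$ ($D{\left(I,c \right)} = -25 - 5 = -30$)
$- 30 \left(D{\left(5,l{\left(-4 \right)} \right)} - 11\right) \left(\left(-4\right) 1\right) = - 30 \left(-30 - 11\right) \left(\left(-4\right) 1\right) = \left(-30\right) \left(-41\right) \left(-4\right) = 1230 \left(-4\right) = -4920$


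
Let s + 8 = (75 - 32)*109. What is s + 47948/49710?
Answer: 116320519/24855 ≈ 4680.0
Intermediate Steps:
s = 4679 (s = -8 + (75 - 32)*109 = -8 + 43*109 = -8 + 4687 = 4679)
s + 47948/49710 = 4679 + 47948/49710 = 4679 + 47948*(1/49710) = 4679 + 23974/24855 = 116320519/24855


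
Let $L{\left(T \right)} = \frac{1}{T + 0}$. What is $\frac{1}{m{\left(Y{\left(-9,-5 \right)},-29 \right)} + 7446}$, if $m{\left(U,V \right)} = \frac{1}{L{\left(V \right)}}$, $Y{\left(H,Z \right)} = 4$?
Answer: $\frac{1}{7417} \approx 0.00013483$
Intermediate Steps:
$L{\left(T \right)} = \frac{1}{T}$
$m{\left(U,V \right)} = V$ ($m{\left(U,V \right)} = \frac{1}{\frac{1}{V}} = V$)
$\frac{1}{m{\left(Y{\left(-9,-5 \right)},-29 \right)} + 7446} = \frac{1}{-29 + 7446} = \frac{1}{7417}$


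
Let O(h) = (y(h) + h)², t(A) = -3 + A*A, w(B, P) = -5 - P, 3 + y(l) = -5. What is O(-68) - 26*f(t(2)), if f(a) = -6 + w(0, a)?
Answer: 6088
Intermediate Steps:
y(l) = -8 (y(l) = -3 - 5 = -8)
t(A) = -3 + A²
O(h) = (-8 + h)²
f(a) = -11 - a (f(a) = -6 + (-5 - a) = -11 - a)
O(-68) - 26*f(t(2)) = (-8 - 68)² - 26*(-11 - (-3 + 2²)) = (-76)² - 26*(-11 - (-3 + 4)) = 5776 - 26*(-11 - 1*1) = 5776 - 26*(-11 - 1) = 5776 - 26*(-12) = 5776 + 312 = 6088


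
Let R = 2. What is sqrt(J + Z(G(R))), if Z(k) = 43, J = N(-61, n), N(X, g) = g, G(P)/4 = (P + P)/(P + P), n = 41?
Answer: 2*sqrt(21) ≈ 9.1651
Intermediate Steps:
G(P) = 4 (G(P) = 4*((P + P)/(P + P)) = 4*((2*P)/((2*P))) = 4*((2*P)*(1/(2*P))) = 4*1 = 4)
J = 41
sqrt(J + Z(G(R))) = sqrt(41 + 43) = sqrt(84) = 2*sqrt(21)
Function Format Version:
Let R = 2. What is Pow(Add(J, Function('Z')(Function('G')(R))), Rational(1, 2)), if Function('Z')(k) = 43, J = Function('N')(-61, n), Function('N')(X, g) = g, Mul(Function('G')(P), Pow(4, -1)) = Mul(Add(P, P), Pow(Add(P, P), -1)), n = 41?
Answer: Mul(2, Pow(21, Rational(1, 2))) ≈ 9.1651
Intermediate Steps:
Function('G')(P) = 4 (Function('G')(P) = Mul(4, Mul(Add(P, P), Pow(Add(P, P), -1))) = Mul(4, Mul(Mul(2, P), Pow(Mul(2, P), -1))) = Mul(4, Mul(Mul(2, P), Mul(Rational(1, 2), Pow(P, -1)))) = Mul(4, 1) = 4)
J = 41
Pow(Add(J, Function('Z')(Function('G')(R))), Rational(1, 2)) = Pow(Add(41, 43), Rational(1, 2)) = Pow(84, Rational(1, 2)) = Mul(2, Pow(21, Rational(1, 2)))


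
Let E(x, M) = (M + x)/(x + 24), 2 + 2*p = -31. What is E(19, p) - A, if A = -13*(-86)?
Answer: -96143/86 ≈ -1117.9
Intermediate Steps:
p = -33/2 (p = -1 + (½)*(-31) = -1 - 31/2 = -33/2 ≈ -16.500)
A = 1118
E(x, M) = (M + x)/(24 + x)
E(19, p) - A = (-33/2 + 19)/(24 + 19) - 1*1118 = (5/2)/43 - 1118 = (1/43)*(5/2) - 1118 = 5/86 - 1118 = -96143/86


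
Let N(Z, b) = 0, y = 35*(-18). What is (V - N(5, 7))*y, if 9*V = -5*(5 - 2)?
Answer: 1050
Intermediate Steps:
y = -630
V = -5/3 (V = (-5*(5 - 2))/9 = (-5*3)/9 = (⅑)*(-15) = -5/3 ≈ -1.6667)
(V - N(5, 7))*y = (-5/3 - 1*0)*(-630) = (-5/3 + 0)*(-630) = -5/3*(-630) = 1050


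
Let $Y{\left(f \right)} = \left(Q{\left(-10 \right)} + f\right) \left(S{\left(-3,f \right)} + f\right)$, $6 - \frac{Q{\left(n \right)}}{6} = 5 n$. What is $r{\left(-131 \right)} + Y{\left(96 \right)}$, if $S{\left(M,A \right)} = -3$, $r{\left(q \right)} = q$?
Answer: $40045$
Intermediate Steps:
$Q{\left(n \right)} = 36 - 30 n$ ($Q{\left(n \right)} = 36 - 6 \cdot 5 n = 36 - 30 n$)
$Y{\left(f \right)} = \left(-3 + f\right) \left(336 + f\right)$ ($Y{\left(f \right)} = \left(\left(36 - -300\right) + f\right) \left(-3 + f\right) = \left(\left(36 + 300\right) + f\right) \left(-3 + f\right) = \left(336 + f\right) \left(-3 + f\right) = \left(-3 + f\right) \left(336 + f\right)$)
$r{\left(-131 \right)} + Y{\left(96 \right)} = -131 + \left(-1008 + 96^{2} + 333 \cdot 96\right) = -131 + \left(-1008 + 9216 + 31968\right) = -131 + 40176 = 40045$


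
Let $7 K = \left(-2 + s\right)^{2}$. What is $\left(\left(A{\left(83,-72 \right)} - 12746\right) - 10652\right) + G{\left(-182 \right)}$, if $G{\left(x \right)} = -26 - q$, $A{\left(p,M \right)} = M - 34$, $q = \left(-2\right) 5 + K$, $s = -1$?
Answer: $- \frac{164649}{7} \approx -23521.0$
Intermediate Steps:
$K = \frac{9}{7}$ ($K = \frac{\left(-2 - 1\right)^{2}}{7} = \frac{\left(-3\right)^{2}}{7} = \frac{1}{7} \cdot 9 = \frac{9}{7} \approx 1.2857$)
$q = - \frac{61}{7}$ ($q = \left(-2\right) 5 + \frac{9}{7} = -10 + \frac{9}{7} = - \frac{61}{7} \approx -8.7143$)
$A{\left(p,M \right)} = -34 + M$
$G{\left(x \right)} = - \frac{121}{7}$ ($G{\left(x \right)} = -26 - - \frac{61}{7} = -26 + \frac{61}{7} = - \frac{121}{7}$)
$\left(\left(A{\left(83,-72 \right)} - 12746\right) - 10652\right) + G{\left(-182 \right)} = \left(\left(\left(-34 - 72\right) - 12746\right) - 10652\right) - \frac{121}{7} = \left(\left(-106 - 12746\right) - 10652\right) - \frac{121}{7} = \left(-12852 - 10652\right) - \frac{121}{7} = -23504 - \frac{121}{7} = - \frac{164649}{7}$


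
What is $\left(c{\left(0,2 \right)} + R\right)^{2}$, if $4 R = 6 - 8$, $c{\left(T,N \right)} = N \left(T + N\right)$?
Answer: $\frac{49}{4} \approx 12.25$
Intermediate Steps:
$c{\left(T,N \right)} = N \left(N + T\right)$
$R = - \frac{1}{2}$ ($R = \frac{6 - 8}{4} = \frac{1}{4} \left(-2\right) = - \frac{1}{2} \approx -0.5$)
$\left(c{\left(0,2 \right)} + R\right)^{2} = \left(2 \left(2 + 0\right) - \frac{1}{2}\right)^{2} = \left(2 \cdot 2 - \frac{1}{2}\right)^{2} = \left(4 - \frac{1}{2}\right)^{2} = \left(\frac{7}{2}\right)^{2} = \frac{49}{4}$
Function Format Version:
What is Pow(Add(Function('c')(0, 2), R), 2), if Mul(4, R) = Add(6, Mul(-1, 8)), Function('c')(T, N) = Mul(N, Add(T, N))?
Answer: Rational(49, 4) ≈ 12.250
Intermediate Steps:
Function('c')(T, N) = Mul(N, Add(N, T))
R = Rational(-1, 2) (R = Mul(Rational(1, 4), Add(6, Mul(-1, 8))) = Mul(Rational(1, 4), Add(6, -8)) = Mul(Rational(1, 4), -2) = Rational(-1, 2) ≈ -0.50000)
Pow(Add(Function('c')(0, 2), R), 2) = Pow(Add(Mul(2, Add(2, 0)), Rational(-1, 2)), 2) = Pow(Add(Mul(2, 2), Rational(-1, 2)), 2) = Pow(Add(4, Rational(-1, 2)), 2) = Pow(Rational(7, 2), 2) = Rational(49, 4)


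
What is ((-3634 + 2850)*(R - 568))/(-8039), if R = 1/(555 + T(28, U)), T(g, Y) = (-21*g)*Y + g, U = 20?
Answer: -4977253008/89851903 ≈ -55.394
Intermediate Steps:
T(g, Y) = g - 21*Y*g (T(g, Y) = -21*Y*g + g = g - 21*Y*g)
R = -1/11177 (R = 1/(555 + 28*(1 - 21*20)) = 1/(555 + 28*(1 - 420)) = 1/(555 + 28*(-419)) = 1/(555 - 11732) = 1/(-11177) = -1/11177 ≈ -8.9469e-5)
((-3634 + 2850)*(R - 568))/(-8039) = ((-3634 + 2850)*(-1/11177 - 568))/(-8039) = -784*(-6348537/11177)*(-1/8039) = (4977253008/11177)*(-1/8039) = -4977253008/89851903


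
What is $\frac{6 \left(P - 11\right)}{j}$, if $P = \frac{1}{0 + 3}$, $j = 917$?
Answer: $- \frac{64}{917} \approx -0.069793$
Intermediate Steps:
$P = \frac{1}{3} \approx 0.33333$
$\frac{6 \left(P - 11\right)}{j} = \frac{6 \left(\frac{1}{3} - 11\right)}{917} = 6 \left(- \frac{32}{3}\right) \frac{1}{917} = \left(-64\right) \frac{1}{917} = - \frac{64}{917}$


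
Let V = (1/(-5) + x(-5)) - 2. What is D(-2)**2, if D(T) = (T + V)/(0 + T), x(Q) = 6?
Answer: 81/100 ≈ 0.81000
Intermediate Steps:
V = 19/5 (V = (1/(-5) + 6) - 2 = (-1/5 + 6) - 2 = 29/5 - 2 = 19/5 ≈ 3.8000)
D(T) = (19/5 + T)/T (D(T) = (T + 19/5)/(0 + T) = (19/5 + T)/T)
D(-2)**2 = ((19/5 - 2)/(-2))**2 = (-1/2*9/5)**2 = (-9/10)**2 = 81/100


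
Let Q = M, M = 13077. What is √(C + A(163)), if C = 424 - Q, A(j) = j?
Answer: I*√12490 ≈ 111.76*I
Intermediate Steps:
Q = 13077
C = -12653 (C = 424 - 1*13077 = 424 - 13077 = -12653)
√(C + A(163)) = √(-12653 + 163) = √(-12490) = I*√12490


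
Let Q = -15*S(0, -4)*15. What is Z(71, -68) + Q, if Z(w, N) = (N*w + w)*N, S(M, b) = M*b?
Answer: 323476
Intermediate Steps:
Z(w, N) = N*(w + N*w) (Z(w, N) = (w + N*w)*N = N*(w + N*w))
Q = 0 (Q = -0*(-4)*15 = -15*0*15 = 0*15 = 0)
Z(71, -68) + Q = -68*71*(1 - 68) + 0 = -68*71*(-67) + 0 = 323476 + 0 = 323476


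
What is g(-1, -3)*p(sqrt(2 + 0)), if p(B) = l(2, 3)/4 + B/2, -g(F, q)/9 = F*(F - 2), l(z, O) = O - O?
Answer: -27*sqrt(2)/2 ≈ -19.092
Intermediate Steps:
l(z, O) = 0
g(F, q) = -9*F*(-2 + F) (g(F, q) = -9*F*(F - 2) = -9*F*(-2 + F))
p(B) = B/2 (p(B) = 0/4 + B/2 = 0*(1/4) + B*(1/2) = 0 + B/2 = B/2)
g(-1, -3)*p(sqrt(2 + 0)) = (9*(-1)*(2 - 1*(-1)))*(sqrt(2 + 0)/2) = (9*(-1)*(2 + 1))*(sqrt(2)/2) = (9*(-1)*3)*(sqrt(2)/2) = -27*sqrt(2)/2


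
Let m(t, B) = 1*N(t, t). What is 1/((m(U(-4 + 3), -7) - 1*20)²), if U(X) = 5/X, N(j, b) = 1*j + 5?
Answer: 1/400 ≈ 0.0025000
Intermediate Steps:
N(j, b) = 5 + j (N(j, b) = j + 5 = 5 + j)
m(t, B) = 5 + t (m(t, B) = 1*(5 + t) = 5 + t)
1/((m(U(-4 + 3), -7) - 1*20)²) = 1/(((5 + 5/(-4 + 3)) - 1*20)²) = 1/(((5 + 5/(-1)) - 20)²) = 1/(((5 + 5*(-1)) - 20)²) = 1/(((5 - 5) - 20)²) = 1/((0 - 20)²) = 1/((-20)²) = 1/400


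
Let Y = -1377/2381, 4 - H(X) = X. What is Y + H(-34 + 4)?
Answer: 79577/2381 ≈ 33.422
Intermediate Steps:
H(X) = 4 - X
Y = -1377/2381 (Y = -1377*1/2381 = -1377/2381 ≈ -0.57833)
Y + H(-34 + 4) = -1377/2381 + (4 - (-34 + 4)) = -1377/2381 + (4 - 1*(-30)) = -1377/2381 + (4 + 30) = -1377/2381 + 34 = 79577/2381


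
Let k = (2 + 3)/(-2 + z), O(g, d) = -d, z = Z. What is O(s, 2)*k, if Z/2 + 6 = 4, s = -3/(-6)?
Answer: 5/3 ≈ 1.6667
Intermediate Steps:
s = ½ (s = -3*(-⅙) = ½ ≈ 0.50000)
Z = -4 (Z = -12 + 2*4 = -12 + 8 = -4)
z = -4
k = -⅚ (k = (2 + 3)/(-2 - 4) = 5/(-6) = 5*(-⅙) = -⅚ ≈ -0.83333)
O(s, 2)*k = -1*2*(-⅚) = -2*(-⅚) = 5/3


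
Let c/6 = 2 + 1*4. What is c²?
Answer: 1296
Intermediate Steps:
c = 36 (c = 6*(2 + 1*4) = 6*(2 + 4) = 6*6 = 36)
c² = 36² = 1296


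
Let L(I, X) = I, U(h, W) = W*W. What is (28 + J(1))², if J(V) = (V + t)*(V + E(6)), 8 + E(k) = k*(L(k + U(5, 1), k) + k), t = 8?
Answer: 444889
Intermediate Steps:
U(h, W) = W²
E(k) = -8 + k*(1 + 2*k) (E(k) = -8 + k*((k + 1²) + k) = -8 + k*((k + 1) + k) = -8 + k*((1 + k) + k) = -8 + k*(1 + 2*k))
J(V) = (8 + V)*(70 + V) (J(V) = (V + 8)*(V + (-8 + 6 + 2*6²)) = (8 + V)*(V + (-8 + 6 + 2*36)) = (8 + V)*(V + (-8 + 6 + 72)) = (8 + V)*(V + 70) = (8 + V)*(70 + V))
(28 + J(1))² = (28 + (560 + 1² + 78*1))² = (28 + (560 + 1 + 78))² = (28 + 639)² = 667² = 444889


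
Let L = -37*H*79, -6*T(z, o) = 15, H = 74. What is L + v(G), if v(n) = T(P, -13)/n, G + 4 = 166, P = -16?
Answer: -70081853/324 ≈ -2.1630e+5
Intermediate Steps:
T(z, o) = -5/2 (T(z, o) = -⅙*15 = -5/2)
G = 162 (G = -4 + 166 = 162)
L = -216302 (L = -37*74*79 = -2738*79 = -216302)
v(n) = -5/(2*n)
L + v(G) = -216302 - 5/2/162 = -216302 - 5/2*1/162 = -216302 - 5/324 = -70081853/324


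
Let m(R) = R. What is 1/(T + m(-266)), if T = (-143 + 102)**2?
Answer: 1/1415 ≈ 0.00070671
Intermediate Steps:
T = 1681 (T = (-41)**2 = 1681)
1/(T + m(-266)) = 1/(1681 - 266) = 1/1415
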